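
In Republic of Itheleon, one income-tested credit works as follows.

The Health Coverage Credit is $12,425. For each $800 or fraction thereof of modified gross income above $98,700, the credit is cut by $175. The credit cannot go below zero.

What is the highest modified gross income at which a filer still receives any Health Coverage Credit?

$154,700

After 70 increments the reduction is 70 × $175 = $12,250, leaving $175; one more increment wipes it out. Increment 70 ends at excess 70 × $800 = $56,000, so the highest qualifying income is $98,700 + $56,000 = $154,700.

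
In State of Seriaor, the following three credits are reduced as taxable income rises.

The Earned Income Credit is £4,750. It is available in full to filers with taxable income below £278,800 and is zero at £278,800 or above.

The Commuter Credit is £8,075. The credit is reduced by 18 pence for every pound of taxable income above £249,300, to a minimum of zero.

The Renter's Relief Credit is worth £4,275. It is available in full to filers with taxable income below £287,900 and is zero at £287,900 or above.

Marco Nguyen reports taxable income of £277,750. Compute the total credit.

£11,979

Earned Income Credit: £277,750 is below the £278,800 cutoff, so the full £4,750 applies.
Commuter Credit: 18% of the £28,450 excess over £249,300 is £5,121; credit = £8,075 − £5,121 = £2,954.
Renter's Relief Credit: £277,750 is below the £287,900 cutoff, so the full £4,275 applies.
Total: £4,750 + £2,954 + £4,275 = £11,979.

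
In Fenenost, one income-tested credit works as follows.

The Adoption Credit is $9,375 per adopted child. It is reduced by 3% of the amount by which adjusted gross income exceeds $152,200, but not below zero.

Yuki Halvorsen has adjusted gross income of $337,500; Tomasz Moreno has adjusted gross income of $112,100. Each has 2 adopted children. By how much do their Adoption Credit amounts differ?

Yuki ($337,500): Adoption Credit: base = 2 × $9,375 = $18,750. 3% of the $185,300 excess over $152,200 is $5,559; credit = $18,750 − $5,559 = $13,191.
Tomasz ($112,100): Adoption Credit: base = 2 × $9,375 = $18,750. $112,100 is at or below the $152,200 threshold, so the full $18,750 applies.
Difference: |$13,191 − $18,750| = $5,559.

$5,559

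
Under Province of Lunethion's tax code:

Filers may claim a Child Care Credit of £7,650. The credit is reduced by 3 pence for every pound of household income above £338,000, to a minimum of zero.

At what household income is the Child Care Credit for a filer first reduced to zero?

£593,000

The credit falls by 3% of each pound above £338,000, so it reaches zero when the excess is £7,650 / 3% = £255,000: income = £338,000 + £255,000 = £593,000.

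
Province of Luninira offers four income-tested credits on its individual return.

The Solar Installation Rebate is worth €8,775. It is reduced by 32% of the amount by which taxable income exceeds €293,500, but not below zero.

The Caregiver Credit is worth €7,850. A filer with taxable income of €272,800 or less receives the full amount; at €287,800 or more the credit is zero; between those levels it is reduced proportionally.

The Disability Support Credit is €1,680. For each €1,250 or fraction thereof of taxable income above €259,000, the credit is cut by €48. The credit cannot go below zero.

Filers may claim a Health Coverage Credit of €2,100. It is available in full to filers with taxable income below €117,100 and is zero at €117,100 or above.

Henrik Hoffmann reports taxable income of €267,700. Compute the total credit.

Solar Installation Rebate: €267,700 is at or below the €293,500 threshold, so the full €8,775 applies.
Caregiver Credit: €267,700 is at or below the €272,800 threshold, so the full €7,850 applies.
Disability Support Credit: income exceeds €259,000 by €8,700, which is 7 full-or-partial €1,250 increments; reduction = 7 × €48 = €336, leaving €1,344.
Health Coverage Credit: €267,700 meets or exceeds the €117,100 cutoff, so the credit is €0.
Total: €8,775 + €7,850 + €1,344 + €0 = €17,969.

€17,969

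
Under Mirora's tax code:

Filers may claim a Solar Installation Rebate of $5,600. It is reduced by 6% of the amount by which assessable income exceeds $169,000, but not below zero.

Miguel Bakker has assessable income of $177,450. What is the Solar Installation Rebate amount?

$5,093

Solar Installation Rebate: 6% of the $8,450 excess over $169,000 is $507; credit = $5,600 − $507 = $5,093.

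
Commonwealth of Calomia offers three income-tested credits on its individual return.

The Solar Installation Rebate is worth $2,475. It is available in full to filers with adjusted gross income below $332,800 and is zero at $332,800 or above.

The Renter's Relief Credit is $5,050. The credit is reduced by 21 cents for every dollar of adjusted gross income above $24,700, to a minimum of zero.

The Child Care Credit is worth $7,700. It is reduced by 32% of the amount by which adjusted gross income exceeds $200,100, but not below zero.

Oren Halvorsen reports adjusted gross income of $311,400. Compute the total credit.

$2,475

Solar Installation Rebate: $311,400 is below the $332,800 cutoff, so the full $2,475 applies.
Renter's Relief Credit: 21% of the $286,700 excess over $24,700 is $60,207 ≥ base, so the credit is $0.
Child Care Credit: 32% of the $111,300 excess over $200,100 is $35,616 ≥ base, so the credit is $0.
Total: $2,475 + $0 + $0 = $2,475.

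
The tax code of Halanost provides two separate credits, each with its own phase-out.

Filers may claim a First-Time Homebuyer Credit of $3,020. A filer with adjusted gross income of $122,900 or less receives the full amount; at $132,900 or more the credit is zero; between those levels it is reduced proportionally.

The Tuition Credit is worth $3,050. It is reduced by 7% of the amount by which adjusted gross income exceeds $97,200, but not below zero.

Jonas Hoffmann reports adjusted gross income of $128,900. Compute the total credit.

First-Time Homebuyer Credit: $128,900 is $6,000 into a $10,000 phase-out range, leaving 4,000/10,000 of the credit: $3,020 × 4,000/10,000 = $1,208.
Tuition Credit: 7% of the $31,700 excess over $97,200 is $2,219; credit = $3,050 − $2,219 = $831.
Total: $1,208 + $831 = $2,039.

$2,039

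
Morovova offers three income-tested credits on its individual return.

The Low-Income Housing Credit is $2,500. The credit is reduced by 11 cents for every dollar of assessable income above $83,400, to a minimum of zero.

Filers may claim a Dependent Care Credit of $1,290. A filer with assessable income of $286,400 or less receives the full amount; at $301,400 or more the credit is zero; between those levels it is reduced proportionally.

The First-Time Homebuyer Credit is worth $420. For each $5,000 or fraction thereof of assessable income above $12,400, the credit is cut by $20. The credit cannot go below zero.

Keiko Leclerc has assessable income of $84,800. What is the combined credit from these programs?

$3,756

Low-Income Housing Credit: 11% of the $1,400 excess over $83,400 is $154; credit = $2,500 − $154 = $2,346.
Dependent Care Credit: $84,800 is at or below the $286,400 threshold, so the full $1,290 applies.
First-Time Homebuyer Credit: income exceeds $12,400 by $72,400, which is 15 full-or-partial $5,000 increments; reduction = 15 × $20 = $300, leaving $120.
Total: $2,346 + $1,290 + $120 = $3,756.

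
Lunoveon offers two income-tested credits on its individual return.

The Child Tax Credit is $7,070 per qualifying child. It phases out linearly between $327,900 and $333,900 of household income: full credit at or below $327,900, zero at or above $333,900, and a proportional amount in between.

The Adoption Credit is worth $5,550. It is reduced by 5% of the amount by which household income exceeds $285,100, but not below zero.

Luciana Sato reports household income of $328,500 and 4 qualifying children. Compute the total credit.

Child Tax Credit: base = 4 × $7,070 = $28,280. $328,500 is $600 into a $6,000 phase-out range, leaving 5,400/6,000 of the credit: $28,280 × 5,400/6,000 = $25,452.
Adoption Credit: 5% of the $43,400 excess over $285,100 is $2,170; credit = $5,550 − $2,170 = $3,380.
Total: $25,452 + $3,380 = $28,832.

$28,832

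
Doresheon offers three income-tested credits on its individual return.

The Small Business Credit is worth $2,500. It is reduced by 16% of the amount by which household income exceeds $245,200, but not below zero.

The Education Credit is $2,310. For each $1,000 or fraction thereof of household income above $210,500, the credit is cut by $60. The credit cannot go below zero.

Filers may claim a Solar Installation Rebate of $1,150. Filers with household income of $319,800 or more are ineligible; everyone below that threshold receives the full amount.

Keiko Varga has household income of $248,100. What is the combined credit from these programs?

Small Business Credit: 16% of the $2,900 excess over $245,200 is $464; credit = $2,500 − $464 = $2,036.
Education Credit: income exceeds $210,500 by $37,600, which is 38 full-or-partial $1,000 increments; reduction = 38 × $60 = $2,280, leaving $30.
Solar Installation Rebate: $248,100 is below the $319,800 cutoff, so the full $1,150 applies.
Total: $2,036 + $30 + $1,150 = $3,216.

$3,216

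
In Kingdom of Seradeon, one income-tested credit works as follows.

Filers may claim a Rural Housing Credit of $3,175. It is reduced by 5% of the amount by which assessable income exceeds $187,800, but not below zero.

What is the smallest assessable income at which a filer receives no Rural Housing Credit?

$251,300

The credit falls by 5% of each dollar above $187,800, so it reaches zero when the excess is $3,175 / 5% = $63,500: income = $187,800 + $63,500 = $251,300.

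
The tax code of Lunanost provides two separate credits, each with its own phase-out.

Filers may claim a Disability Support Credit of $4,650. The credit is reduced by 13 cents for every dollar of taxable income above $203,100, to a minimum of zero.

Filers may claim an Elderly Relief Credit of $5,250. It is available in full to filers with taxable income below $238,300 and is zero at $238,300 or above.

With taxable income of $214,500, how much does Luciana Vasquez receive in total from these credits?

Disability Support Credit: 13% of the $11,400 excess over $203,100 is $1,482; credit = $4,650 − $1,482 = $3,168.
Elderly Relief Credit: $214,500 is below the $238,300 cutoff, so the full $5,250 applies.
Total: $3,168 + $5,250 = $8,418.

$8,418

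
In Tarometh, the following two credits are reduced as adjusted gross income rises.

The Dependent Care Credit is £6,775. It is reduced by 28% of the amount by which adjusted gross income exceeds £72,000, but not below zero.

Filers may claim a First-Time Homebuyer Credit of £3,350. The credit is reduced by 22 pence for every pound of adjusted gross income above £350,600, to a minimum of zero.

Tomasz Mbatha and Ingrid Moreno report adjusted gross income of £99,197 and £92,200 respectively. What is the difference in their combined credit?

Tomasz (£99,197): Dependent Care Credit: 28% of the £27,197 excess over £72,000 is £7,615.16 ≥ base, so the credit is £0. First-Time Homebuyer Credit: £99,197 is at or below the £350,600 threshold, so the full £3,350 applies. total £0 + £3,350 = £3,350
Ingrid (£92,200): Dependent Care Credit: 28% of the £20,200 excess over £72,000 is £5,656; credit = £6,775 − £5,656 = £1,119. First-Time Homebuyer Credit: £92,200 is at or below the £350,600 threshold, so the full £3,350 applies. total £1,119 + £3,350 = £4,469
Difference: |£3,350 − £4,469| = £1,119.

£1,119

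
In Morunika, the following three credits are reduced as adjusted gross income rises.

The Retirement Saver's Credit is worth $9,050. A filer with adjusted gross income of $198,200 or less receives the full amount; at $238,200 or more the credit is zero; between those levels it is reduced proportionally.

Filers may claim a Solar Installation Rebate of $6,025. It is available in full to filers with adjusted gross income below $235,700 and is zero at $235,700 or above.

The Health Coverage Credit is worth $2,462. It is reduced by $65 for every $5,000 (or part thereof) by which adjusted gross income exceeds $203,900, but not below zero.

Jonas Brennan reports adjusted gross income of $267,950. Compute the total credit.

Retirement Saver's Credit: $267,950 is at or above $238,200, so the credit is $0.
Solar Installation Rebate: $267,950 meets or exceeds the $235,700 cutoff, so the credit is $0.
Health Coverage Credit: income exceeds $203,900 by $64,050, which is 13 full-or-partial $5,000 increments; reduction = 13 × $65 = $845, leaving $1,617.
Total: $0 + $0 + $1,617 = $1,617.

$1,617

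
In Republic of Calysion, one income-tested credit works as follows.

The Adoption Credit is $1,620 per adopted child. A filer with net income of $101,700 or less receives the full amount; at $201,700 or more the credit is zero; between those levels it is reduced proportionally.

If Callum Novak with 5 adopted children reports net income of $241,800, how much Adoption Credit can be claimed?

Adoption Credit: base = 5 × $1,620 = $8,100. $241,800 is at or above $201,700, so the credit is $0.

$0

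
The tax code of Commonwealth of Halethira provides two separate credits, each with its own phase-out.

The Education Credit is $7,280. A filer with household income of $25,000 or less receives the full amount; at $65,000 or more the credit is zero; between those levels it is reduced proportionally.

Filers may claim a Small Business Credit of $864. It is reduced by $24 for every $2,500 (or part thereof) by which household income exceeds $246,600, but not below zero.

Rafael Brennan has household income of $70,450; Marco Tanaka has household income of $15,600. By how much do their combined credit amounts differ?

Rafael ($70,450): Education Credit: $70,450 is at or above $65,000, so the credit is $0. Small Business Credit: $70,450 is at or below the $246,600 threshold, so the full $864 applies. total $0 + $864 = $864
Marco ($15,600): Education Credit: $15,600 is at or below the $25,000 threshold, so the full $7,280 applies. Small Business Credit: $15,600 is at or below the $246,600 threshold, so the full $864 applies. total $7,280 + $864 = $8,144
Difference: |$864 − $8,144| = $7,280.

$7,280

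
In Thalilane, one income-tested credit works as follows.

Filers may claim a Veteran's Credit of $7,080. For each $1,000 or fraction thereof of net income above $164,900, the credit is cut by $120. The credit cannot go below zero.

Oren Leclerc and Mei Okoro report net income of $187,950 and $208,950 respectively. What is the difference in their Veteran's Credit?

Oren ($187,950): Veteran's Credit: income exceeds $164,900 by $23,050, which is 24 full-or-partial $1,000 increments; reduction = 24 × $120 = $2,880, leaving $4,200.
Mei ($208,950): Veteran's Credit: income exceeds $164,900 by $44,050, which is 45 full-or-partial $1,000 increments; reduction = 45 × $120 = $5,400, leaving $1,680.
Difference: |$4,200 − $1,680| = $2,520.

$2,520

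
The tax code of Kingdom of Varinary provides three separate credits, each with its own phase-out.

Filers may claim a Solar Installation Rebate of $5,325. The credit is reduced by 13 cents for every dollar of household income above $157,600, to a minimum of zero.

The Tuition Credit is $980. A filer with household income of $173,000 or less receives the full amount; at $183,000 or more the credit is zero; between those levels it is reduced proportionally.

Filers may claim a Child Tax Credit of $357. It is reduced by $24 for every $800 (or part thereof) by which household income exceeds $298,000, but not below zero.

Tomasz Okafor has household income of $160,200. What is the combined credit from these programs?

Solar Installation Rebate: 13% of the $2,600 excess over $157,600 is $338; credit = $5,325 − $338 = $4,987.
Tuition Credit: $160,200 is at or below the $173,000 threshold, so the full $980 applies.
Child Tax Credit: $160,200 is at or below the $298,000 threshold, so the full $357 applies.
Total: $4,987 + $980 + $357 = $6,324.

$6,324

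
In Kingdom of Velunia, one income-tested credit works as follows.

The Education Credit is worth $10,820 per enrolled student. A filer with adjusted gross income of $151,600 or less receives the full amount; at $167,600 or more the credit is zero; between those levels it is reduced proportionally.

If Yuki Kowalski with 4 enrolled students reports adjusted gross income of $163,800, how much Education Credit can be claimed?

$10,279

Education Credit: base = 4 × $10,820 = $43,280. $163,800 is $12,200 into a $16,000 phase-out range, leaving 3,800/16,000 of the credit: $43,280 × 3,800/16,000 = $10,279.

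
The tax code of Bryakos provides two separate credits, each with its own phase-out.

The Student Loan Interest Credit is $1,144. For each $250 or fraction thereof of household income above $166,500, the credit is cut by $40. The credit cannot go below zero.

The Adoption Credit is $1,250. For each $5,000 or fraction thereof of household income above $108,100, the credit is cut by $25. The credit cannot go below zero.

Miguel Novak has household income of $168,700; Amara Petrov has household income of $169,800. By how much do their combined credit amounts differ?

Miguel ($168,700): Student Loan Interest Credit: income exceeds $166,500 by $2,200, which is 9 full-or-partial $250 increments; reduction = 9 × $40 = $360, leaving $784. Adoption Credit: income exceeds $108,100 by $60,600, which is 13 full-or-partial $5,000 increments; reduction = 13 × $25 = $325, leaving $925. total $784 + $925 = $1,709
Amara ($169,800): Student Loan Interest Credit: income exceeds $166,500 by $3,300, which is 14 full-or-partial $250 increments; reduction = 14 × $40 = $560, leaving $584. Adoption Credit: income exceeds $108,100 by $61,700, which is 13 full-or-partial $5,000 increments; reduction = 13 × $25 = $325, leaving $925. total $584 + $925 = $1,509
Difference: |$1,709 − $1,509| = $200.

$200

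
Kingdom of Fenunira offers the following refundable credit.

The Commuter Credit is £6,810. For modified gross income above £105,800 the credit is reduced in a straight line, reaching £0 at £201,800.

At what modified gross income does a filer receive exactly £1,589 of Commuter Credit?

£179,400

£1,589 is 1,589/6,810 of the full £6,810, so 5,221/6,810 of the £96,000 range has been used: income = £105,800 + £96,000 × 5,221/6,810 = £179,400.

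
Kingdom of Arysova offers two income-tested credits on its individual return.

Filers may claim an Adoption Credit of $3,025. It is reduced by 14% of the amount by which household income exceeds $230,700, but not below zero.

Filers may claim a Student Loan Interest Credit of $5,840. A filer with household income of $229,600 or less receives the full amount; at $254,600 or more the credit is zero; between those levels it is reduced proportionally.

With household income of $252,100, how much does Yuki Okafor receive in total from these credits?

Adoption Credit: 14% of the $21,400 excess over $230,700 is $2,996; credit = $3,025 − $2,996 = $29.
Student Loan Interest Credit: $252,100 is $22,500 into a $25,000 phase-out range, leaving 2,500/25,000 of the credit: $5,840 × 2,500/25,000 = $584.
Total: $29 + $584 = $613.

$613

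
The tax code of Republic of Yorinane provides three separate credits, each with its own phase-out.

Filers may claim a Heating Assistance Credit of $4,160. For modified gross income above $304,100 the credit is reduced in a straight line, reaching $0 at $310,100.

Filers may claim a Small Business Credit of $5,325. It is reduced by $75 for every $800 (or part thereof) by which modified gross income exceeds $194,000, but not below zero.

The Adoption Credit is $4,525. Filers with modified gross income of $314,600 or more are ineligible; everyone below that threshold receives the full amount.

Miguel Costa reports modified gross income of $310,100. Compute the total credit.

Heating Assistance Credit: $310,100 is at or above $310,100, so the credit is $0.
Small Business Credit: income exceeds $194,000 by $116,100 → 146 increments × $75 = $10,950 ≥ base, so the credit is $0.
Adoption Credit: $310,100 is below the $314,600 cutoff, so the full $4,525 applies.
Total: $0 + $0 + $4,525 = $4,525.

$4,525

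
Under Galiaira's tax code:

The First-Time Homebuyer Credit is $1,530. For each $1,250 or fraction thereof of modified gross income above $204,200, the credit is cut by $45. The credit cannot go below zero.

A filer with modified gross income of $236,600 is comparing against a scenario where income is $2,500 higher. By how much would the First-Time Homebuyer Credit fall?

At $236,600 — income exceeds $204,200 by $32,400, which is 26 full-or-partial $1,250 increments; reduction = 26 × $45 = $1,170, leaving $360.
At $239,100 — income exceeds $204,200 by $34,900, which is 28 full-or-partial $1,250 increments; reduction = 28 × $45 = $1,260, leaving $270.
Lost: $360 − $270 = $90.

$90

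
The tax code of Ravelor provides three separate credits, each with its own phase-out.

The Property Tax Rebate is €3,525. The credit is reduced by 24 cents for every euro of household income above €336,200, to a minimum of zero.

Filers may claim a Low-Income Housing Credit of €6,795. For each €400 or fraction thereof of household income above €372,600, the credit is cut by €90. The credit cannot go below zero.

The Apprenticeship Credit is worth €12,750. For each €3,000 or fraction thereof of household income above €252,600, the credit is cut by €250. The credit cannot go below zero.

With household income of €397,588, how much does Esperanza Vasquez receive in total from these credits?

€1,625

Property Tax Rebate: 24% of the €61,388 excess over €336,200 is €14,733.12 ≥ base, so the credit is €0.
Low-Income Housing Credit: income exceeds €372,600 by €24,988, which is 63 full-or-partial €400 increments; reduction = 63 × €90 = €5,670, leaving €1,125.
Apprenticeship Credit: income exceeds €252,600 by €144,988, which is 49 full-or-partial €3,000 increments; reduction = 49 × €250 = €12,250, leaving €500.
Total: €0 + €1,125 + €500 = €1,625.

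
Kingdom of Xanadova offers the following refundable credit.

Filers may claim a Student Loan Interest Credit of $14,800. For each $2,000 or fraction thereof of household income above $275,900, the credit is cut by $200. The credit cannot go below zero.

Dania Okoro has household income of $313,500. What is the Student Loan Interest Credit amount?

$11,000

Student Loan Interest Credit: income exceeds $275,900 by $37,600, which is 19 full-or-partial $2,000 increments; reduction = 19 × $200 = $3,800, leaving $11,000.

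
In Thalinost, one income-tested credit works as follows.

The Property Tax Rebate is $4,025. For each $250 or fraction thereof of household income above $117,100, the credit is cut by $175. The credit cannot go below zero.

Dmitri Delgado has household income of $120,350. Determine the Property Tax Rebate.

Property Tax Rebate: income exceeds $117,100 by $3,250, which is 13 full-or-partial $250 increments; reduction = 13 × $175 = $2,275, leaving $1,750.

$1,750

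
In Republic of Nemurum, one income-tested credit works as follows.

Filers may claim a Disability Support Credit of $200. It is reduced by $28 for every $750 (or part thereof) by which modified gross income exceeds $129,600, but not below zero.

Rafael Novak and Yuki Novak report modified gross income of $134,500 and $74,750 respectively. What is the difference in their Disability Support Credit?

$196

Rafael ($134,500): Disability Support Credit: income exceeds $129,600 by $4,900, which is 7 full-or-partial $750 increments; reduction = 7 × $28 = $196, leaving $4.
Yuki ($74,750): Disability Support Credit: $74,750 is at or below the $129,600 threshold, so the full $200 applies.
Difference: |$4 − $200| = $196.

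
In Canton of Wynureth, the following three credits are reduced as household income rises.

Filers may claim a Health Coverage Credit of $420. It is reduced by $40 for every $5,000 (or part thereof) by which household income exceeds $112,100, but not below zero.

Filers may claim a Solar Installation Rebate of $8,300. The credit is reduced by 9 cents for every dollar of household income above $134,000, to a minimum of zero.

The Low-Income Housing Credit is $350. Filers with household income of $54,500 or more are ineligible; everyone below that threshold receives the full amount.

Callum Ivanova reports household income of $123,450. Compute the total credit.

$8,600

Health Coverage Credit: income exceeds $112,100 by $11,350, which is 3 full-or-partial $5,000 increments; reduction = 3 × $40 = $120, leaving $300.
Solar Installation Rebate: $123,450 is at or below the $134,000 threshold, so the full $8,300 applies.
Low-Income Housing Credit: $123,450 meets or exceeds the $54,500 cutoff, so the credit is $0.
Total: $300 + $8,300 + $0 = $8,600.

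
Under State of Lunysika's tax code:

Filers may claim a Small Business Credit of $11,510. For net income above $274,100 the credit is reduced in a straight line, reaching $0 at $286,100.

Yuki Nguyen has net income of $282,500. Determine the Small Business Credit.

$3,453

Small Business Credit: $282,500 is $8,400 into a $12,000 phase-out range, leaving 3,600/12,000 of the credit: $11,510 × 3,600/12,000 = $3,453.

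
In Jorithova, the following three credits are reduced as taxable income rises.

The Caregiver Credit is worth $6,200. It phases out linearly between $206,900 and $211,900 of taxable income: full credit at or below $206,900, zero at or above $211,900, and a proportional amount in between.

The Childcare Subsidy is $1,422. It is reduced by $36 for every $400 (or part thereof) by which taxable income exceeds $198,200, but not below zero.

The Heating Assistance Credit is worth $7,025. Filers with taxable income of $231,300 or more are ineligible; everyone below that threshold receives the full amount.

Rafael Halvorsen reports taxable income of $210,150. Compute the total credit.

$9,537

Caregiver Credit: $210,150 is $3,250 into a $5,000 phase-out range, leaving 1,750/5,000 of the credit: $6,200 × 1,750/5,000 = $2,170.
Childcare Subsidy: income exceeds $198,200 by $11,950, which is 30 full-or-partial $400 increments; reduction = 30 × $36 = $1,080, leaving $342.
Heating Assistance Credit: $210,150 is below the $231,300 cutoff, so the full $7,025 applies.
Total: $2,170 + $342 + $7,025 = $9,537.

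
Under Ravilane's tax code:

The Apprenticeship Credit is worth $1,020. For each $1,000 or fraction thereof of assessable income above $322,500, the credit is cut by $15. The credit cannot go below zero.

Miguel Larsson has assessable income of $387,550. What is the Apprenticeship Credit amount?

Apprenticeship Credit: income exceeds $322,500 by $65,050, which is 66 full-or-partial $1,000 increments; reduction = 66 × $15 = $990, leaving $30.

$30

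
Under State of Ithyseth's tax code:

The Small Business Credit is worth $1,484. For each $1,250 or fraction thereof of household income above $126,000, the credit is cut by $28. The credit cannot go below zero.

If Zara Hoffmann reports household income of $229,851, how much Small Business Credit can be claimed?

Small Business Credit: income exceeds $126,000 by $103,851 → 84 increments × $28 = $2,352 ≥ base, so the credit is $0.

$0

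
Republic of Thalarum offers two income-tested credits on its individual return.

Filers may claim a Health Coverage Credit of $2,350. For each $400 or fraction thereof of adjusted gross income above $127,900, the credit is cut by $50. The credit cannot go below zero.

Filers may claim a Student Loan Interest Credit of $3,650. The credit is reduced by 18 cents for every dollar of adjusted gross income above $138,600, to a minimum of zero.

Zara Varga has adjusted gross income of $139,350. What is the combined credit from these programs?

Health Coverage Credit: income exceeds $127,900 by $11,450, which is 29 full-or-partial $400 increments; reduction = 29 × $50 = $1,450, leaving $900.
Student Loan Interest Credit: 18% of the $750 excess over $138,600 is $135; credit = $3,650 − $135 = $3,515.
Total: $900 + $3,515 = $4,415.

$4,415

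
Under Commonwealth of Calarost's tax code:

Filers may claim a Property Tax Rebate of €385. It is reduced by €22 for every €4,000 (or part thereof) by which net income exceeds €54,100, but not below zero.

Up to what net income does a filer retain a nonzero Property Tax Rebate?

€122,100

After 17 increments the reduction is 17 × €22 = €374, leaving €11; one more increment wipes it out. Increment 17 ends at excess 17 × €4,000 = €68,000, so the highest qualifying income is €54,100 + €68,000 = €122,100.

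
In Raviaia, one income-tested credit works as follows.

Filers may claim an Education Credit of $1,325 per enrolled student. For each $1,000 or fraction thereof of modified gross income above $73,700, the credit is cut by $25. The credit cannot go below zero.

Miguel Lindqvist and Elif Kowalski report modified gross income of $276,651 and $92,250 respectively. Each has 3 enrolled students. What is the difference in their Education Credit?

Miguel ($276,651): Education Credit: base = 3 × $1,325 = $3,975. income exceeds $73,700 by $202,951 → 203 increments × $25 = $5,075 ≥ base, so the credit is $0.
Elif ($92,250): Education Credit: base = 3 × $1,325 = $3,975. income exceeds $73,700 by $18,550, which is 19 full-or-partial $1,000 increments; reduction = 19 × $25 = $475, leaving $3,500.
Difference: |$0 − $3,500| = $3,500.

$3,500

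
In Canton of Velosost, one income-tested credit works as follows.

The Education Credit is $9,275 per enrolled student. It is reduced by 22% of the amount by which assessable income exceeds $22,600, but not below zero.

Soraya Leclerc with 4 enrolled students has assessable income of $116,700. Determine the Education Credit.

$16,398

Education Credit: base = 4 × $9,275 = $37,100. 22% of the $94,100 excess over $22,600 is $20,702; credit = $37,100 − $20,702 = $16,398.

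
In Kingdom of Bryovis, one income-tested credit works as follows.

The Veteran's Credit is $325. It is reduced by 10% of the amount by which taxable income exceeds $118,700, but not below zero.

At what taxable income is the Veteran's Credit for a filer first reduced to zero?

The credit falls by 10% of each dollar above $118,700, so it reaches zero when the excess is $325 / 10% = $3,250: income = $118,700 + $3,250 = $121,950.

$121,950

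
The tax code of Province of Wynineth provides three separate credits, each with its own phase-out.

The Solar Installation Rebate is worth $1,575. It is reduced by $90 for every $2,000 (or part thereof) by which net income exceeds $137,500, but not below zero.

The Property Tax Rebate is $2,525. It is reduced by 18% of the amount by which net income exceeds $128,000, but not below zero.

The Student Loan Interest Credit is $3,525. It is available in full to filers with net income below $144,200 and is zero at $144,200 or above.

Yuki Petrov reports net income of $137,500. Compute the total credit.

$5,915

Solar Installation Rebate: $137,500 is at or below the $137,500 threshold, so the full $1,575 applies.
Property Tax Rebate: 18% of the $9,500 excess over $128,000 is $1,710; credit = $2,525 − $1,710 = $815.
Student Loan Interest Credit: $137,500 is below the $144,200 cutoff, so the full $3,525 applies.
Total: $1,575 + $815 + $3,525 = $5,915.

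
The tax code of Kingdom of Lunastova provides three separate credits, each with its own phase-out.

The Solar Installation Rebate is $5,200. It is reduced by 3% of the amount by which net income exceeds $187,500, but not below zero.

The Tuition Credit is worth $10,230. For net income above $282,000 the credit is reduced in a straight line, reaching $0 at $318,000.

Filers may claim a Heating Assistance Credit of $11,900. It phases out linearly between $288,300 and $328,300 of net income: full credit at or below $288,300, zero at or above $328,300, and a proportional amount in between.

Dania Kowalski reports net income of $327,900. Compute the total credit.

Solar Installation Rebate: 3% of the $140,400 excess over $187,500 is $4,212; credit = $5,200 − $4,212 = $988.
Tuition Credit: $327,900 is at or above $318,000, so the credit is $0.
Heating Assistance Credit: $327,900 is $39,600 into a $40,000 phase-out range, leaving 400/40,000 of the credit: $11,900 × 400/40,000 = $119.
Total: $988 + $0 + $119 = $1,107.

$1,107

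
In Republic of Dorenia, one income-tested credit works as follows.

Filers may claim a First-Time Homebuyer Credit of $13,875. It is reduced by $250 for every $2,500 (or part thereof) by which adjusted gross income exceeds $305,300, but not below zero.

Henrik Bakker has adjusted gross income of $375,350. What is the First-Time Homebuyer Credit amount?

$6,625

First-Time Homebuyer Credit: income exceeds $305,300 by $70,050, which is 29 full-or-partial $2,500 increments; reduction = 29 × $250 = $7,250, leaving $6,625.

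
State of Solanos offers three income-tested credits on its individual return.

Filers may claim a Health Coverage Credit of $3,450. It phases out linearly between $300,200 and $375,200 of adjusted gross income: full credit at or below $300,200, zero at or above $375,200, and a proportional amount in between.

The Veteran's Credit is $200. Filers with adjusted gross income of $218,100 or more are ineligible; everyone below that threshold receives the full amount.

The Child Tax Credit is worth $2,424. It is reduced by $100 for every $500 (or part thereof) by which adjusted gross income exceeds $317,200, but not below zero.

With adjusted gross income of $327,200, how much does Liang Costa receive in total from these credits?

$2,632

Health Coverage Credit: $327,200 is $27,000 into a $75,000 phase-out range, leaving 48,000/75,000 of the credit: $3,450 × 48,000/75,000 = $2,208.
Veteran's Credit: $327,200 meets or exceeds the $218,100 cutoff, so the credit is $0.
Child Tax Credit: income exceeds $317,200 by $10,000, which is 20 full-or-partial $500 increments; reduction = 20 × $100 = $2,000, leaving $424.
Total: $2,208 + $0 + $424 = $2,632.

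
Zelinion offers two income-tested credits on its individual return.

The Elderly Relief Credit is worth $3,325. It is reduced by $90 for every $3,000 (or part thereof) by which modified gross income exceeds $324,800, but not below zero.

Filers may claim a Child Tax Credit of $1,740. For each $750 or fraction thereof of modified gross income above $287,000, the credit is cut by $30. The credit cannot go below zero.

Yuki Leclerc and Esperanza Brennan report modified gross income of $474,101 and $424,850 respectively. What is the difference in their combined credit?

$265

Yuki ($474,101): Elderly Relief Credit: income exceeds $324,800 by $149,301 → 50 increments × $90 = $4,500 ≥ base, so the credit is $0. Child Tax Credit: income exceeds $287,000 by $187,101 → 250 increments × $30 = $7,500 ≥ base, so the credit is $0. total $0 + $0 = $0
Esperanza ($424,850): Elderly Relief Credit: income exceeds $324,800 by $100,050, which is 34 full-or-partial $3,000 increments; reduction = 34 × $90 = $3,060, leaving $265. Child Tax Credit: income exceeds $287,000 by $137,850 → 184 increments × $30 = $5,520 ≥ base, so the credit is $0. total $265 + $0 = $265
Difference: |$0 − $265| = $265.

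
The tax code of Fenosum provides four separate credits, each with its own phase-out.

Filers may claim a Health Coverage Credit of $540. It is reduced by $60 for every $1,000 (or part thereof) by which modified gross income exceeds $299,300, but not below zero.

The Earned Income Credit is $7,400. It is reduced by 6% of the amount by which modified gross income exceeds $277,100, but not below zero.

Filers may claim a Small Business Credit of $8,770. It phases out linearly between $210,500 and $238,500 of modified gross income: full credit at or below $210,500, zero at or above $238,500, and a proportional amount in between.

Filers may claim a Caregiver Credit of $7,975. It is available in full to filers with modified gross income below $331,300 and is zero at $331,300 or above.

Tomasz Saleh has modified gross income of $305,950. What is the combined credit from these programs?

$13,764

Health Coverage Credit: income exceeds $299,300 by $6,650, which is 7 full-or-partial $1,000 increments; reduction = 7 × $60 = $420, leaving $120.
Earned Income Credit: 6% of the $28,850 excess over $277,100 is $1,731; credit = $7,400 − $1,731 = $5,669.
Small Business Credit: $305,950 is at or above $238,500, so the credit is $0.
Caregiver Credit: $305,950 is below the $331,300 cutoff, so the full $7,975 applies.
Total: $120 + $5,669 + $0 + $7,975 = $13,764.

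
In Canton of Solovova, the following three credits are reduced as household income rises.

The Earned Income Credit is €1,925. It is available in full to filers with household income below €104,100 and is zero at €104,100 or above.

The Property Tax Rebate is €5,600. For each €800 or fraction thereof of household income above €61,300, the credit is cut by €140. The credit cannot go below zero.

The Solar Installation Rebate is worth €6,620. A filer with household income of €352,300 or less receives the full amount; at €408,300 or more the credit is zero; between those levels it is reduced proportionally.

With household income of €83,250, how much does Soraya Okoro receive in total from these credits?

Earned Income Credit: €83,250 is below the €104,100 cutoff, so the full €1,925 applies.
Property Tax Rebate: income exceeds €61,300 by €21,950, which is 28 full-or-partial €800 increments; reduction = 28 × €140 = €3,920, leaving €1,680.
Solar Installation Rebate: €83,250 is at or below the €352,300 threshold, so the full €6,620 applies.
Total: €1,925 + €1,680 + €6,620 = €10,225.

€10,225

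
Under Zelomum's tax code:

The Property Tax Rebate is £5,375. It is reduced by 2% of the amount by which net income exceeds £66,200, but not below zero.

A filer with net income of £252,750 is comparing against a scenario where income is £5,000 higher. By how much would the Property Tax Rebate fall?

£100

At £252,750 — 2% of the £186,550 excess over £66,200 is £3,731; credit = £5,375 − £3,731 = £1,644.
At £257,750 — 2% of the £191,550 excess over £66,200 is £3,831; credit = £5,375 − £3,831 = £1,544.
Lost: £1,644 − £1,544 = £100.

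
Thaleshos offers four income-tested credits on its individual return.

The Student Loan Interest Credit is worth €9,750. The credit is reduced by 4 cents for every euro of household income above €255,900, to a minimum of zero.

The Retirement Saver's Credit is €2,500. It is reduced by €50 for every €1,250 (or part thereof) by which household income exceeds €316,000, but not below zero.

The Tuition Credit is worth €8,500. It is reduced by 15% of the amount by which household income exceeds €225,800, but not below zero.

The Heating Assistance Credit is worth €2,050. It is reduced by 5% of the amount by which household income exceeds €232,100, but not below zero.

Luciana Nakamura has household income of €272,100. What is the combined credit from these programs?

Student Loan Interest Credit: 4% of the €16,200 excess over €255,900 is €648; credit = €9,750 − €648 = €9,102.
Retirement Saver's Credit: €272,100 is at or below the €316,000 threshold, so the full €2,500 applies.
Tuition Credit: 15% of the €46,300 excess over €225,800 is €6,945; credit = €8,500 − €6,945 = €1,555.
Heating Assistance Credit: 5% of the €40,000 excess over €232,100 is €2,000; credit = €2,050 − €2,000 = €50.
Total: €9,102 + €2,500 + €1,555 + €50 = €13,207.

€13,207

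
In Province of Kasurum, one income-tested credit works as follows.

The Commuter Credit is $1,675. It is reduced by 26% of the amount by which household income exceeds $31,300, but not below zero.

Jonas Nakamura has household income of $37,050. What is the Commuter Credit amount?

Commuter Credit: 26% of the $5,750 excess over $31,300 is $1,495; credit = $1,675 − $1,495 = $180.

$180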